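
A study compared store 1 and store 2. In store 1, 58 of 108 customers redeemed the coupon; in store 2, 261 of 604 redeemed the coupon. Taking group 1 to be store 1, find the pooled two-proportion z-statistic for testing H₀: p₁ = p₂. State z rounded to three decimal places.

Sample proportions: p̂₁ = 58/108 = 0.53704 and p̂₂ = 261/604 = 0.43212.
Pooled p̂ = (58+261)/(108+604) = 319/712 = 0.44803.
Pooled SE = √[0.2472995·0.01091489] ≈ 0.051954.
z = 0.10492/0.051954 = 2.019.

z = 2.019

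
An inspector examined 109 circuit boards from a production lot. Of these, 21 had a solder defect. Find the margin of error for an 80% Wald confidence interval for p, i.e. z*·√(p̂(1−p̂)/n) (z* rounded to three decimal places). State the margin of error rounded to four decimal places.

ME = 0.0484

The sample proportion is 21/109 = 0.19266.
SE(p̂) = √(0.19266·0.80734/109) = 0.037776.
For 80% confidence, z* = 1.282.
Margin of error = z*·SE = 1.282 × 0.037776 = 0.0484.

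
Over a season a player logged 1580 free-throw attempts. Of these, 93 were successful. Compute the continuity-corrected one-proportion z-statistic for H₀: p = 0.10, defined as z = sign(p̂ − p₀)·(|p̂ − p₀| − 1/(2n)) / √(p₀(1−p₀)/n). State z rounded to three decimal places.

z = -5.409

Sample proportion p̂ = 93/1580 = 0.05886. p̂ − p₀ = -0.041139.
Continuity correction 1/(2n) = 1/3160 = 0.000316.
Corrected numerator: |-0.041139| − 0.000316 = 0.040823.
SE₀ = √(0.10·0.90/1580) = 0.007547.
z = (−)0.040823/0.007547 = -5.409.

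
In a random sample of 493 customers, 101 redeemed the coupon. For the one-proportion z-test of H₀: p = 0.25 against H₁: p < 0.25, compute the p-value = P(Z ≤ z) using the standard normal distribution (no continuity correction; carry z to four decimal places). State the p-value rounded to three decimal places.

With x = 101 successes in n = 493, p̂ = 0.20487.
SE₀ = √(0.25·0.75/493) = 0.019502.
Test statistic (full precision, shown to 4 dp): z = (101/493 − 0.25)/SE₀ ≈ -2.3142.
From the standard normal, P(Z ≤ z) = 0.010.

p-value = 0.010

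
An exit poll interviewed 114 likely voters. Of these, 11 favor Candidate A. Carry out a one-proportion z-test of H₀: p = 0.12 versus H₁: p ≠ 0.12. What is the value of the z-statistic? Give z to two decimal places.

p̂ = 11/114 = 0.09649.
Under H₀, SE = √(p₀(1−p₀)/n) = √(0.12·0.88/114) = √0.000926316 = 0.030435.
Test statistic: z = -0.02351/0.030435 = -0.77.

z = -0.77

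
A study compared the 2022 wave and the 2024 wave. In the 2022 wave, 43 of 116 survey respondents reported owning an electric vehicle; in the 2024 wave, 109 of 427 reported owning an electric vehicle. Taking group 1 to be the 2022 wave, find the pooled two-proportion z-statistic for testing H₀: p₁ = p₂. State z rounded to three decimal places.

z = 2.455

Sample proportions: p̂₁ = 43/116 = 0.37069 and p̂₂ = 109/427 = 0.25527.
Pooling: p̂ = 152/543 = 0.27993.
SE = √[p̂(1−p̂)(1/n₁+1/n₂)] = √[0.27993·0.72007·(1/116+1/427)] ≈ 0.047008.
z = 0.11542/0.047008 = 2.455.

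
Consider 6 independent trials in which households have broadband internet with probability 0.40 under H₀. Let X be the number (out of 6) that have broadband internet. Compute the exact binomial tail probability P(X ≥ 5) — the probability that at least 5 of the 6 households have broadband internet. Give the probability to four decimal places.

X is binomial with n = 6 and p = 0.40.
P(X ≥ 5) = C(6,5)·0.40^5·0.60^1 + C(6,6)·0.40^6·0.60^0.
= 0.036864 + 0.004096 = 0.0410.

P = 0.0410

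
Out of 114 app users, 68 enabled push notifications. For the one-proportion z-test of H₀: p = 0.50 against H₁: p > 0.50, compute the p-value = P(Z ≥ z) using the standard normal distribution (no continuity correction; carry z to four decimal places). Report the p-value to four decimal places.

p-value = 0.0197

Sample proportion p̂ = 68/114 = 0.59649.
SE₀ = √(0.50·0.50/114) = 0.046829.
Test statistic (full precision, shown to 4 dp): z = (68/114 − 0.50)/SE₀ ≈ 2.0605.
From the standard normal, P(Z ≥ z) = 0.0197.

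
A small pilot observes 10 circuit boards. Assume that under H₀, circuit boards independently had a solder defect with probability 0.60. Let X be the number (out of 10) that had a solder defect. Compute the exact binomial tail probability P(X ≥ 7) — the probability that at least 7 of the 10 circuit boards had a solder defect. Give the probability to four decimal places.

P = 0.3823

X ~ Binomial(n=10, p=0.60).
P(X ≥ 7) = C(10,7)·0.60^7·0.40^3 + C(10,8)·0.60^8·0.40^2 + C(10,9)·0.60^9·0.40^1 + C(10,10)·0.60^10·0.40^0.
= 0.214991 + 0.120932 + 0.040311 + 0.006047 = 0.3823.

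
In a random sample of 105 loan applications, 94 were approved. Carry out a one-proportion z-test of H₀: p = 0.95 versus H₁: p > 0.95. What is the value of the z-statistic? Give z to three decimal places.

p̂ = 94/105 = 0.89524.
Under H₀, SE = √(p₀(1−p₀)/n) = √(0.95·0.05/105) = √0.000452381 = 0.021269.
z = (0.89524 − 0.95)/0.021269 = -0.05476/0.021269 = -2.575.

z = -2.575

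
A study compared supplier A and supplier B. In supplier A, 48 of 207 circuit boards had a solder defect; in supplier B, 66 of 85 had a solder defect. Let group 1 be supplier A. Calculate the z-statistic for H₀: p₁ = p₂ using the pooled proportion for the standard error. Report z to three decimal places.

z = -8.665

Sample proportions: p̂₁ = 48/207 = 0.23188 and p̂₂ = 66/85 = 0.77647.
Pooled p̂ = (48+66)/(207+85) = 114/292 = 0.39041.
Pooled SE = √[0.2379902·0.01659562] ≈ 0.062846.
z = (p̂₁ − p̂₂)/SE = (0.23188 − 0.77647)/0.062846 = -0.54459/0.062846 = -8.665.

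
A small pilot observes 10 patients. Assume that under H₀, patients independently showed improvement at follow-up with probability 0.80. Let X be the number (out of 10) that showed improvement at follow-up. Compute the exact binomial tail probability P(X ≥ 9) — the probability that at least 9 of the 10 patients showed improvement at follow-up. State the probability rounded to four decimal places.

P = 0.3758

X is binomial with n = 10 and p = 0.80.
P(X ≥ 9) = C(10,9)·0.80^9·0.20^1 + C(10,10)·0.80^10·0.20^0.
= 0.268435 + 0.107374 = 0.3758.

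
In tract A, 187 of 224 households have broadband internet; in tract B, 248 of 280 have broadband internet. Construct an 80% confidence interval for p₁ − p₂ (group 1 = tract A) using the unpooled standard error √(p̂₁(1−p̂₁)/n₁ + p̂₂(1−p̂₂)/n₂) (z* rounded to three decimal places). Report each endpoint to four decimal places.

p̂₁ = 0.83482, p̂₂ = 0.88571, so the observed difference is -0.05089.
Unpooled SE = √(p̂₁(1−p̂₁)/n₁ + p̂₂(1−p̂₂)/n₂) = √(0.000615601 + 0.000361516) = 0.031259.
The 80% critical value is z* = 1.282. Margin = 1.282·0.031259 = 0.04007.
So the interval runs from -0.0910 to -0.0108.

(-0.0910, -0.0108)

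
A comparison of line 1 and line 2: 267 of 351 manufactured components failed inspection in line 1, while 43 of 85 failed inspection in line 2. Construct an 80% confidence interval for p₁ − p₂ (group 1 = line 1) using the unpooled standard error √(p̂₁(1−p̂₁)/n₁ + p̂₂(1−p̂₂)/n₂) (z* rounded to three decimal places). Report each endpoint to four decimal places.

p̂₁ = 267/351 = 0.76068, p̂₂ = 43/85 = 0.50588; p̂₁ − p̂₂ = 0.25480.
SE = √(0.000518644 + 0.002940769) = √0.003459413 = 0.058817.
z* = 1.282 at the 80% level. Margin = 1.282·0.058817 = 0.07540.
So the interval runs from 0.1794 to 0.3302.

(0.1794, 0.3302)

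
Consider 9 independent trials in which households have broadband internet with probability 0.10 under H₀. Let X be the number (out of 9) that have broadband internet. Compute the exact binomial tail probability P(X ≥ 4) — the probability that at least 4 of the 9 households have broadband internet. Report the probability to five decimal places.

P = 0.00833

X ~ Binomial(n=9, p=0.10).
P(X ≥ 4) = Σ_{j=4}^{9} C(9,j)·0.10^j·0.90^{9−j}.
= 0.007440 + 0.000827 + 0.000061 + 0.000003 + 0.000000 + 0.000000 = 0.00833.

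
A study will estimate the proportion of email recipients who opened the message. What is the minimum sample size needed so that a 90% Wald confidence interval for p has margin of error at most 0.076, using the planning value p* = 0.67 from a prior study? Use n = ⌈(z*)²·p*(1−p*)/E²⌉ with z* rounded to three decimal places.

n = 104

For 90% confidence, z* = 1.645.
p*(1−p*) = 0.2211.
Required n before rounding: 2.706025 × 0.2211 / 0.076² = 103.584.
⌈103.584⌉ = 104.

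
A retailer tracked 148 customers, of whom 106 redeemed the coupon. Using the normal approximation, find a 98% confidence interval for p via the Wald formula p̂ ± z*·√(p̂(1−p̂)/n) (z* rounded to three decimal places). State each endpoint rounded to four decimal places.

(0.6300, 0.8024)

p̂ = 106/148 = 0.71622.
SE(p̂) = √(0.71622·0.28378/148) = 0.037058.
z* = 2.326 at the 98% level.
Margin = 2.326·0.037058 = 0.08620.
Interval: 0.71622 ± 0.08620 → (0.6300, 0.8024).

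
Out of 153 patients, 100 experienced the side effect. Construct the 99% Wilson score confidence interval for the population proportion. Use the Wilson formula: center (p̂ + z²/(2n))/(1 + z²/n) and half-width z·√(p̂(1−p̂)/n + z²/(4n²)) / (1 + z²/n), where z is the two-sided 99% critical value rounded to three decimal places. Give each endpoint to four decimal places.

Here p̂ = 100/153 = 0.65359 and z = 2.576 (z² = 6.635776).
1 + z²/n = 1.043371.
Adjusted center: (0.65359 + z²/(2n))/1.043371 = 0.64721.
Radicand: p̂(1−p̂)/n + z²/(4n²) = 0.001479795 + 0.000070868 = 0.001550663.
Half-width = 2.576·√0.001550663/1.043371 = 0.09722.
So the interval runs from 0.5500 to 0.7444.

(0.5500, 0.7444)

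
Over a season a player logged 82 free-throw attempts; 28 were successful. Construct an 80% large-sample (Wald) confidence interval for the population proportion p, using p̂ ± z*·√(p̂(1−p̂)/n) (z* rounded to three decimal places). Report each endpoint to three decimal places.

(0.274, 0.409)

p̂ = 28/82 = 0.34146.
SE(p̂) = √(0.34146·0.65854/82) = 0.052367.
The 80% critical value is z* = 1.282.
Margin = 1.282·0.052367 = 0.06713.
Interval: 0.34146 ± 0.06713 → (0.274, 0.409).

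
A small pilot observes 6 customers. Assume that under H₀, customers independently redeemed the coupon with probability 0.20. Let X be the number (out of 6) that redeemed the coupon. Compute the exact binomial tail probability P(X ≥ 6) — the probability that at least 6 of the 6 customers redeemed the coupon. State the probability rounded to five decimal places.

P = 0.00006

X is binomial with n = 6 and p = 0.20.
P(X ≥ 6) = C(6,6)·0.20^6·0.80^0.
= 0.000064 = 0.00006.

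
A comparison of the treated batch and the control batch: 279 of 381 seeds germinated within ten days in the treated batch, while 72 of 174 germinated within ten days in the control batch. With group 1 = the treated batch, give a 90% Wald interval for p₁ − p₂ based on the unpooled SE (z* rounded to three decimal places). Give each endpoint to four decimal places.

(0.2466, 0.3904)

p̂₁ = 279/381 = 0.73228, p̂₂ = 72/174 = 0.41379; p̂₁ − p̂₂ = 0.31849.
SE = √(0.000514552 + 0.001394071) = √0.001908623 = 0.043688.
The 90% critical value is z* = 1.645. Margin = 1.645·0.043688 = 0.07187.
So the interval runs from 0.2466 to 0.3904.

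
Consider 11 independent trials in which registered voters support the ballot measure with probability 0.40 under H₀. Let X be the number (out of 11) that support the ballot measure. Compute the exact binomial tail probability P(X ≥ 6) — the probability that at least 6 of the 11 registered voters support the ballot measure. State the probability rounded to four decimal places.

P = 0.2465

X is binomial with n = 11 and p = 0.40.
P(X ≥ 6) = Σ_{j=6}^{11} C(11,j)·0.40^j·0.60^{11−j}.
= 0.147149 + 0.070071 + 0.023357 + 0.005190 + 0.000692 + 0.000042 = 0.2465.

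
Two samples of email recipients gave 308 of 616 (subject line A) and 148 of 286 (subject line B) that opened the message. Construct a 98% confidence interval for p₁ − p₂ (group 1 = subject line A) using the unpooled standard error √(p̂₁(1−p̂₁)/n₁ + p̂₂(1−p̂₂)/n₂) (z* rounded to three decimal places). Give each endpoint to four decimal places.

p̂₁ = 0.50000, p̂₂ = 0.51748, so the observed difference is -0.01748.
Unpooled SE = √(p̂₁(1−p̂₁)/n₁ + p̂₂(1−p̂₂)/n₂) = √(0.000405844 + 0.000873057) = 0.035762.
z* = 2.326 at the 98% level. Margin of error = 0.08318.
Interval: -0.01748 ± 0.08318 → (-0.1007, 0.0657).

(-0.1007, 0.0657)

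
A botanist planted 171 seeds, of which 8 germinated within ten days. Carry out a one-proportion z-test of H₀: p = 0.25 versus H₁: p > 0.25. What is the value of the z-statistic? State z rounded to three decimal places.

z = -6.137

p̂ = 8/171 = 0.04678.
Null standard error: √(0.25·0.75/171) = √0.001096491 = 0.033113.
Test statistic: z = -0.20322/0.033113 = -6.137.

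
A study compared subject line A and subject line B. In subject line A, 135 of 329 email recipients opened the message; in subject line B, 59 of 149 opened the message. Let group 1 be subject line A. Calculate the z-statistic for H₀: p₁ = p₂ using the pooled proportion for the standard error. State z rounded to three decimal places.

z = 0.296

Sample proportions: p̂₁ = 135/329 = 0.41033 and p̂₂ = 59/149 = 0.39597.
Pooling: p̂ = 194/478 = 0.40586.
SE = √[p̂(1−p̂)(1/n₁+1/n₂)] = √[0.40586·0.59414·(1/329+1/149)] ≈ 0.048490.
z = (p̂₁ − p̂₂)/SE = (0.41033 − 0.39597)/0.048490 = 0.01436/0.048490 = 0.296.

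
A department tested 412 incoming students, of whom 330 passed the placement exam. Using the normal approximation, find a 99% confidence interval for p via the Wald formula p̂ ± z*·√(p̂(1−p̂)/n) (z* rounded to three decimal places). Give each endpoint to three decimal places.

Sample proportion p̂ = 330/412 = 0.80097.
SE = √(p̂(1−p̂)/n) = √(0.159417/412) = 0.019671.
z* = 2.576 at the 99% level.
Margin of error: 2.576 × 0.019671 = 0.05067.
Interval: 0.80097 ± 0.05067 → (0.750, 0.852).

(0.750, 0.852)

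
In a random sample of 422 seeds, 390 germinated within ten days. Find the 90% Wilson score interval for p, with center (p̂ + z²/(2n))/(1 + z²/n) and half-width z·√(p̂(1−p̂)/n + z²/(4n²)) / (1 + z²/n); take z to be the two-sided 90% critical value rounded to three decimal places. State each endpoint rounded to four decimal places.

p̂ = 390/422 = 0.92417; z = 1.645, so z² = 2.706025.
1 + z²/n = 1.006412.
Center = (0.92417 + 0.003206)/1.006412 = 0.92147.
Radicand: p̂(1−p̂)/n + z²/(4n²) = 0.000166065 + 0.000003799 = 0.000169864.
Half-width = 1.645·√0.000169864/1.006412 = 0.02130.
So the interval runs from 0.9002 to 0.9428.

(0.9002, 0.9428)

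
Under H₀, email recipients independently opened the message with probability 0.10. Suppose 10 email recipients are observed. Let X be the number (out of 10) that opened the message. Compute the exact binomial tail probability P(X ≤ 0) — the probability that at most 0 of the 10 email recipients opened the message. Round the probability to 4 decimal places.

X is binomial with n = 10 and p = 0.10.
P(X ≤ 0) = C(10,0)·0.10^0·0.90^10.
= 0.348678 = 0.3487.

P = 0.3487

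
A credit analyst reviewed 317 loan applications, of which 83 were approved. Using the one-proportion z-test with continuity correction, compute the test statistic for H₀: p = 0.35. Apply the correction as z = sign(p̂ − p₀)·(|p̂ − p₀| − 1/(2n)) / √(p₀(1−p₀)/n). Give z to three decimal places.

z = -3.232

p̂ = 83/317 = 0.26183. p̂ − p₀ = -0.088170.
1/(2n) = 0.001577.
Corrected numerator: |-0.088170| − 0.001577 = 0.086593.
SE₀ = √(0.35·0.65/317) = 0.026789.
z = −0.086593/0.026789 = -3.232.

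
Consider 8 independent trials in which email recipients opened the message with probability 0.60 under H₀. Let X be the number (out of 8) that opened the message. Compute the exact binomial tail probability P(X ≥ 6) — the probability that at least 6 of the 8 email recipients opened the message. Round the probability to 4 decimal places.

P = 0.3154

X is binomial with n = 8 and p = 0.60.
P(X ≥ 6) = C(8,6)·0.60^6·0.40^2 + C(8,7)·0.60^7·0.40^1 + C(8,8)·0.60^8·0.40^0.
= 0.209019 + 0.089580 + 0.016796 = 0.3154.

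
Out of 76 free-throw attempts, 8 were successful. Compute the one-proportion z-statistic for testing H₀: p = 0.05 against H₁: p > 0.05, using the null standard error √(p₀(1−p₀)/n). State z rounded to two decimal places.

z = 2.21

p̂ = 8/76 = 0.10526.
SE₀ = √(0.05·0.95/76) = 0.025000.
z = (0.10526 − 0.05)/0.025000 = 0.05526/0.025000 = 2.21.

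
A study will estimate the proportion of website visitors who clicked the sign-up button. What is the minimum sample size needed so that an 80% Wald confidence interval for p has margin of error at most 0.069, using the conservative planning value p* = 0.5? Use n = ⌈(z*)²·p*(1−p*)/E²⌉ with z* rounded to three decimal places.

n = 87

For 80% confidence, z* = 1.282.
p*(1−p*) = 0.50·0.50 = 0.2500.
Required n before rounding: 1.643524 × 0.2500 / 0.069² = 86.301.
⌈86.301⌉ = 87.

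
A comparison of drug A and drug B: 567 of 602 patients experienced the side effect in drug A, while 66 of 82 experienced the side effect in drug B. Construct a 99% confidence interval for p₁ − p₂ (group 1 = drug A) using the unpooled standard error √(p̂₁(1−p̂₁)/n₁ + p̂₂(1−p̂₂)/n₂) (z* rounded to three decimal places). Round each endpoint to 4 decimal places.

p̂₁ = 567/602 = 0.94186, p̂₂ = 66/82 = 0.80488; p̂₁ − p̂₂ = 0.13698.
Unpooled SE = √(p̂₁(1−p̂₁)/n₁ + p̂₂(1−p̂₂)/n₂) = √(0.000090962 + 0.001915236) = 0.044791.
The 99% critical value is z* = 2.576. Margin of error = 0.11538.
So the interval runs from 0.0216 to 0.2524.

(0.0216, 0.2524)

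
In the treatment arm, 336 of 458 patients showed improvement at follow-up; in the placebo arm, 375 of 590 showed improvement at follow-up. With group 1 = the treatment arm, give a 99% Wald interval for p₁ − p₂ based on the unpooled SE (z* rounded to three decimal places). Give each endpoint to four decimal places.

(0.0243, 0.1718)

p̂₁ = 0.73362, p̂₂ = 0.63559, so the observed difference is 0.09803.
SE = √(0.000426680 + 0.000392567) = √0.000819247 = 0.028622.
z* = 2.576 at the 99% level. Margin = 2.576·0.028622 = 0.07373.
CI: 0.09803 ± 0.07373 = (0.0243, 0.1718).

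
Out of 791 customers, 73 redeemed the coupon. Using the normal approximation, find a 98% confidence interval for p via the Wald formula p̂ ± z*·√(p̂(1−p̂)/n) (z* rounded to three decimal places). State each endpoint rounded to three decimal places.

With x = 73 successes in n = 791, p̂ = 0.09229.
Standard error of p̂: √(0.083771/791) = √0.000105905 = 0.010291.
The 98% critical value is z* = 2.326.
Margin of error: 2.326 × 0.010291 = 0.02394.
So the interval runs from 0.068 to 0.116.

(0.068, 0.116)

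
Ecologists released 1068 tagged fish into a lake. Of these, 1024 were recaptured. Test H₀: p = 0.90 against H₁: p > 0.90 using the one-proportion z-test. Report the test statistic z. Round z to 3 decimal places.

z = 6.405

Sample proportion p̂ = 1024/1068 = 0.95880.
Under H₀, SE = √(p₀(1−p₀)/n) = √(0.90·0.10/1068) = √0.000084270 = 0.009180.
z = (p̂ − p₀)/SE = (0.95880 − 0.90)/0.009180 = 6.405.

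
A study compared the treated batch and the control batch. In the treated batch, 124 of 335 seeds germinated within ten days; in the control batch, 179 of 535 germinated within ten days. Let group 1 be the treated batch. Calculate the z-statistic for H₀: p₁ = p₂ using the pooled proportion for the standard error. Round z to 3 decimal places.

Sample proportions: p̂₁ = 124/335 = 0.37015 and p̂₂ = 179/535 = 0.33458.
Pooling: p̂ = 303/870 = 0.34828.
Pooled SE = √[0.2269798·0.00485423] ≈ 0.033194.
z = (p̂₁ − p̂₂)/SE = (0.37015 − 0.33458)/0.033194 = 0.03557/0.033194 = 1.072.

z = 1.072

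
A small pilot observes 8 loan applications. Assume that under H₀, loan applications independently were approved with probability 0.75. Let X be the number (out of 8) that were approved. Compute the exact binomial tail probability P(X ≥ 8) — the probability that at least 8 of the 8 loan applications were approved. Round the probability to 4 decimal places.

X is binomial with n = 8 and p = 0.75.
P(X ≥ 8) = C(8,8)·0.75^8·0.25^0.
= 0.100113 = 0.1001.

P = 0.1001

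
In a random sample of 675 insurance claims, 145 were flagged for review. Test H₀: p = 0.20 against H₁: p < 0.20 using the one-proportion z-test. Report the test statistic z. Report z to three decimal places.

z = 0.962

Sample proportion p̂ = 145/675 = 0.21481.
Under H₀, SE = √(p₀(1−p₀)/n) = √(0.20·0.80/675) = √0.000237037 = 0.015396.
z = (p̂ − p₀)/SE = (0.21481 − 0.20)/0.015396 = 0.962.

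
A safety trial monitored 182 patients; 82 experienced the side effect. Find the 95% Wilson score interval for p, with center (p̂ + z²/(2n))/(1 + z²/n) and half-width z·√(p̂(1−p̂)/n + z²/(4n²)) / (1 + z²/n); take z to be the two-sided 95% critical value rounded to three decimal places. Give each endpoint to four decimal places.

p̂ = 82/182 = 0.45055; z = 1.960, so z² = 3.841600.
Denominator 1 + z²/n = 1 + 3.841600/182 = 1.021108.
Center = (0.45055 + 0.010554)/1.021108 = 0.45157.
Radicand: p̂(1−p̂)/n + z²/(4n²) = 0.001360190 + 0.000028994 = 0.001389184.
Half-width = 1.960·√0.001389184/1.021108 = 0.07154.
CI: 0.45157 ± 0.07154 = (0.3800, 0.5231).

(0.3800, 0.5231)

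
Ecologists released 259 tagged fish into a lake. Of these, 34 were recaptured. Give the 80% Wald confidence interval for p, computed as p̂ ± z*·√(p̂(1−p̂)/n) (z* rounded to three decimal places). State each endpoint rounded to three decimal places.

With x = 34 successes in n = 259, p̂ = 0.13127.
SE = √(p̂(1−p̂)/n) = √(0.114041/259) = 0.020984.
For 80% confidence, z* = 1.282.
Margin of error: 1.282 × 0.020984 = 0.02690.
So the interval runs from 0.104 to 0.158.

(0.104, 0.158)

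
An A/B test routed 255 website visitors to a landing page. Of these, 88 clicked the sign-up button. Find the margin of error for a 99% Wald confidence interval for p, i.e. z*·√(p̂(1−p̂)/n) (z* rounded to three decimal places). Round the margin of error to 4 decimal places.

p̂ = 88/255 = 0.34510.
Standard error of p̂: √(0.226005/255) = √0.000886296 = 0.029771.
z* = 2.576 at the 99% level.
Margin of error = z*·SE = 2.576 × 0.029771 = 0.0767.

ME = 0.0767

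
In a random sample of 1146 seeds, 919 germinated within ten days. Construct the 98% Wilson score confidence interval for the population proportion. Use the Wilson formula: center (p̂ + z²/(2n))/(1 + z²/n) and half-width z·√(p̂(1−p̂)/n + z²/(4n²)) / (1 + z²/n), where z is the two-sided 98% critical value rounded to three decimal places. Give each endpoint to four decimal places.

(0.7731, 0.8279)

Here p̂ = 919/1146 = 0.80192 and z = 2.326 (z² = 5.410276).
1 + z²/n = 1.004721.
Adjusted center: (0.80192 + z²/(2n))/1.004721 = 0.80050.
Radicand: p̂(1−p̂)/n + z²/(4n²) = 0.000138608 + 0.000001030 = 0.000139638.
Half-width = 2.326·√0.000139638/1.004721 = 0.02736.
Interval: 0.80050 ± 0.02736 → (0.7731, 0.8279).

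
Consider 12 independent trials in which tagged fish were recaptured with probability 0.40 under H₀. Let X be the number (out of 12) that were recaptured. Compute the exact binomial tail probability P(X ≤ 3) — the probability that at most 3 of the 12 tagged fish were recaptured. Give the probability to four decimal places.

P = 0.2253

X ~ Binomial(n=12, p=0.40).
P(X ≤ 3) = C(12,0)·0.40^0·0.60^12 + C(12,1)·0.40^1·0.60^11 + C(12,2)·0.40^2·0.60^10 + C(12,3)·0.40^3·0.60^9.
= 0.002177 + 0.017414 + 0.063852 + 0.141894 = 0.2253.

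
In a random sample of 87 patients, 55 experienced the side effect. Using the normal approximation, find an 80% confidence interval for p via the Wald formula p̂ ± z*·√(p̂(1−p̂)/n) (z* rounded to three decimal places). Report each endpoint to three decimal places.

p̂ = 55/87 = 0.63218.
Standard error of p̂: √(0.232527/87) = √0.002672729 = 0.051698.
The 80% critical value is z* = 1.282.
Margin of error: 1.282 × 0.051698 = 0.06628.
So the interval runs from 0.566 to 0.698.

(0.566, 0.698)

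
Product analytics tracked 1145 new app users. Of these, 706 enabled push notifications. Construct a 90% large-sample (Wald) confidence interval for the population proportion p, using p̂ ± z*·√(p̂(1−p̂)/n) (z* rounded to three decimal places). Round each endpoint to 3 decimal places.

(0.593, 0.640)

The sample proportion is 706/1145 = 0.61659.
SE = √(p̂(1−p̂)/n) = √(0.236406/1145) = 0.014369.
The 90% critical value is z* = 1.645.
Margin of error: 1.645 × 0.014369 = 0.02364.
So the interval runs from 0.593 to 0.640.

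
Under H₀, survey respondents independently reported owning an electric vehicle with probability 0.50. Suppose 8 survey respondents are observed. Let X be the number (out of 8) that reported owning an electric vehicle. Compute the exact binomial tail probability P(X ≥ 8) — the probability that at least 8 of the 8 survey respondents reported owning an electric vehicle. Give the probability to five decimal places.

P = 0.00391

X is binomial with n = 8 and p = 0.50.
P(X ≥ 8) = C(8,8)·0.50^8·0.50^0.
= 0.003906 = 0.00391.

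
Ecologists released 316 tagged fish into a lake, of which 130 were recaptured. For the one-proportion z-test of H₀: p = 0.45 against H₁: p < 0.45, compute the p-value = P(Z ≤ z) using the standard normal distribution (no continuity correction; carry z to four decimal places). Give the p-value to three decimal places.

p-value = 0.084

The sample proportion is 130/316 = 0.41139.
Null standard error: √(0.45·0.55/316) = √0.000783228 = 0.027986.
Test statistic (full precision, shown to 4 dp): z = (130/316 − 0.45)/SE₀ ≈ -1.3795.
p-value = P(Z ≤ z) with z = -1.3795 → 0.084.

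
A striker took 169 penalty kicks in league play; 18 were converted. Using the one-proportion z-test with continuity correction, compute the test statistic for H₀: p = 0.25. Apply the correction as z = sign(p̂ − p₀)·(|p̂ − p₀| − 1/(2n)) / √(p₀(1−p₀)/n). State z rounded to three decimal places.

z = -4.219

With x = 18 successes in n = 169, p̂ = 0.10651. p̂ − p₀ = -0.143491.
Continuity correction 1/(2n) = 1/338 = 0.002959.
Corrected numerator: |-0.143491| − 0.002959 = 0.140532.
SE₀ = √(0.25·0.75/169) = 0.033309.
z = −0.140532/0.033309 = -4.219.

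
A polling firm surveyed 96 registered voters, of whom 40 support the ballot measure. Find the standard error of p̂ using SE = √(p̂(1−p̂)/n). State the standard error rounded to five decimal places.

p̂ = 40/96 = 0.41667.
p̂(1−p̂) = 0.243056.
SE = √(0.243056/96) = √0.002531833 = 0.05032.

SE = 0.05032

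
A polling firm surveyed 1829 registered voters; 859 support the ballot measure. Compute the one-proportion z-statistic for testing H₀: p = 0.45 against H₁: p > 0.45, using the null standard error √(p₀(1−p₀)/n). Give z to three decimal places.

z = 1.690

With x = 859 successes in n = 1829, p̂ = 0.46966.
Under H₀, SE = √(p₀(1−p₀)/n) = √(0.45·0.55/1829) = √0.000135320 = 0.011633.
Test statistic: z = 0.01966/0.011633 = 1.690.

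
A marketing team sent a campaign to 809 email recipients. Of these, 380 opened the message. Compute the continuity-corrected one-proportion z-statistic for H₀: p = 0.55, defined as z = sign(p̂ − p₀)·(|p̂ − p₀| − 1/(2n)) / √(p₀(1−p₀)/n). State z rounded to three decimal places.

z = -4.555

With x = 380 successes in n = 809, p̂ = 0.46972. p̂ − p₀ = -0.080284.
1/(2n) = 0.000618.
Corrected numerator: |-0.080284| − 0.000618 = 0.079666.
Under H₀, SE = √(p₀(1−p₀)/n) = √(0.55·0.45/809) = √0.000305933 = 0.017491.
z = (−)0.079666/0.017491 = -4.555.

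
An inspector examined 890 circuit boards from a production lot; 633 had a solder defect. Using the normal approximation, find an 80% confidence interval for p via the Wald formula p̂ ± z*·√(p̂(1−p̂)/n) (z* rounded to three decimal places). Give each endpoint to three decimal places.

With x = 633 successes in n = 890, p̂ = 0.71124.
Standard error of p̂: √(0.205379/890) = √0.000230763 = 0.015191.
The 80% critical value is z* = 1.282.
Margin of error: 1.282 × 0.015191 = 0.01947.
CI: 0.71124 ± 0.01947 = (0.692, 0.731).

(0.692, 0.731)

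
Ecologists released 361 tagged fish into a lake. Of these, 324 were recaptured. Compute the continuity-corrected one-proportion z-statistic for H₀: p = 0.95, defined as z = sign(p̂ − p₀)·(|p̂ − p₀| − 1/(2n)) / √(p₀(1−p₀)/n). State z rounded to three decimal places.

z = -4.455

The sample proportion is 324/361 = 0.89751. p̂ − p₀ = -0.052493.
Continuity correction 1/(2n) = 1/722 = 0.001385.
Corrected numerator: |-0.052493| − 0.001385 = 0.051108.
Under H₀, SE = √(p₀(1−p₀)/n) = √(0.95·0.05/361) = √0.000131579 = 0.011471.
z = (−)0.051108/0.011471 = -4.455.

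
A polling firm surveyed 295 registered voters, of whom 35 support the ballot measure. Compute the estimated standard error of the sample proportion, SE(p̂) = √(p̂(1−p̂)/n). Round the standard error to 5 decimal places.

The sample proportion is 35/295 = 0.11864.
p̂(1−p̂) = 0.11864·0.88136 = 0.104565.
Dividing by n and taking the root: √0.000354458 = 0.01883.

SE = 0.01883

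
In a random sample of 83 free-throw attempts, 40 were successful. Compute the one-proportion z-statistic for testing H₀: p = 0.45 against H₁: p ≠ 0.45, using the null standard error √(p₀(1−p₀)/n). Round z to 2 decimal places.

The sample proportion is 40/83 = 0.48193.
Null standard error: √(0.45·0.55/83) = √0.002981928 = 0.054607.
z = (0.48193 − 0.45)/0.054607 = 0.03193/0.054607 = 0.58.

z = 0.58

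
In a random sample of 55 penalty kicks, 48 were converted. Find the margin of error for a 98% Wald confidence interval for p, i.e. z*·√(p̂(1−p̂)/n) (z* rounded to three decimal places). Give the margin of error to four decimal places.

ME = 0.1045

With x = 48 successes in n = 55, p̂ = 0.87273.
Standard error of p̂: √(0.111074/55) = √0.002019534 = 0.044939.
The 98% critical value is z* = 2.326.
ME = 2.326·0.044939 = 0.1045.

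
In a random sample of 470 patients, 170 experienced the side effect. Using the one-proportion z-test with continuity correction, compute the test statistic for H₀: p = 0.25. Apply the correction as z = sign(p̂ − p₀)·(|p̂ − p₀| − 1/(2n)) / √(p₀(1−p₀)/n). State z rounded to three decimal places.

z = 5.539

Sample proportion p̂ = 170/470 = 0.36170. p̂ − p₀ = 0.111702.
1/(2n) = 0.001064.
Corrected numerator: |0.111702| − 0.001064 = 0.110638.
Null standard error: √(0.25·0.75/470) = √0.000398936 = 0.019973.
z = (+)0.110638/0.019973 = 5.539.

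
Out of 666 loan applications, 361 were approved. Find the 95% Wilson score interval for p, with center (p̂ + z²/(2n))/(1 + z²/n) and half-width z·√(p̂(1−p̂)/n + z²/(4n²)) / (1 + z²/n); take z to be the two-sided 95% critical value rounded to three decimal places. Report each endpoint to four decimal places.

p̂ = 361/666 = 0.54204; z = 1.960, so z² = 3.841600.
1 + z²/n = 1.005768.
Adjusted center: (0.54204 + z²/(2n))/1.005768 = 0.54180.
Radicand: p̂(1−p̂)/n + z²/(4n²) = 0.000372721 + 0.000002165 = 0.000374886.
Half-width = z·√(radicand)/denom = 1.960·0.019362/1.005768 = 0.03773.
CI: 0.54180 ± 0.03773 = (0.5041, 0.5795).

(0.5041, 0.5795)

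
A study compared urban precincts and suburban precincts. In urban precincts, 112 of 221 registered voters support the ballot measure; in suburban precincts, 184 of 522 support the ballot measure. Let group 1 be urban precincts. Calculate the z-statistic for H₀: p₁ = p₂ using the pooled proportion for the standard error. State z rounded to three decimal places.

z = 3.927

p̂₁ = 112/221 = 0.50679, p̂₂ = 184/522 = 0.35249.
Pooled p̂ = (112+184)/(221+522) = 296/743 = 0.39838.
Pooled SE = √[0.2396744·0.00644060] ≈ 0.039289.
z = 0.15430/0.039289 = 3.927.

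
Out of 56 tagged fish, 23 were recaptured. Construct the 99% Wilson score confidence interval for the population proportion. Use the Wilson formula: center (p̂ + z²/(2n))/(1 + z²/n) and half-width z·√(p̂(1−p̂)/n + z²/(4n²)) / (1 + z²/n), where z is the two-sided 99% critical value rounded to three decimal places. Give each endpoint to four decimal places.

p̂ = 23/56 = 0.41071; z = 2.576, so z² = 6.635776.
Denominator 1 + z²/n = 1 + 6.635776/56 = 1.118496.
Adjusted center: (0.41071 + z²/(2n))/1.118496 = 0.42017.
Radicand: p̂(1−p̂)/n + z²/(4n²) = 0.004321930 + 0.000529000 = 0.004850930.
Half-width = z·√(radicand)/denom = 2.576·0.069649/1.118496 = 0.16041.
Interval: 0.42017 ± 0.16041 → (0.2598, 0.5806).

(0.2598, 0.5806)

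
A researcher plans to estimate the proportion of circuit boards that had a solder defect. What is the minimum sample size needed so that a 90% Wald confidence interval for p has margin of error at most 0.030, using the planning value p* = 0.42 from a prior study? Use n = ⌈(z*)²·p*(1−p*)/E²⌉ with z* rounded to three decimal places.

For 90% confidence, z* = 1.645.
p*(1−p*) = 0.42·0.58 = 0.2436.
(z*)²·p*(1−p*)/E² = 2.706025·0.2436/0.000900 = 732.431.
Rounding up, n = 733.

n = 733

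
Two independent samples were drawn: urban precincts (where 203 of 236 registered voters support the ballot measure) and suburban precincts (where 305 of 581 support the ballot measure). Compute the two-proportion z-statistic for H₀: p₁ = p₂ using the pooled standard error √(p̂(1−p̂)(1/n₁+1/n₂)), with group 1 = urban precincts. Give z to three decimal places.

Sample proportions: p̂₁ = 203/236 = 0.86017 and p̂₂ = 305/581 = 0.52496.
Pooling: p̂ = 508/817 = 0.62179.
Pooled SE = √[0.2351679·0.00595846] ≈ 0.037433.
z = (p̂₁ − p̂₂)/SE = (0.86017 − 0.52496)/0.037433 = 0.33521/0.037433 = 8.955.

z = 8.955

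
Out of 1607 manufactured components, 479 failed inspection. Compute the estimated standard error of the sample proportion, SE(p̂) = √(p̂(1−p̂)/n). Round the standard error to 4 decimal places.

SE = 0.0114

The sample proportion is 479/1607 = 0.29807.
p̂(1−p̂) = 0.209224.
Dividing by n and taking the root: √0.000130195 = 0.0114.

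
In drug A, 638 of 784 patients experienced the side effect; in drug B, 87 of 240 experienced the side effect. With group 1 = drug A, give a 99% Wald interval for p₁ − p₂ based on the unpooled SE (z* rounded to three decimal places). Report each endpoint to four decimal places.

p̂₁ = 638/784 = 0.81378, p̂₂ = 87/240 = 0.36250; p̂₁ − p̂₂ = 0.45128.
Unpooled SE = √(p̂₁(1−p̂₁)/n₁ + p̂₂(1−p̂₂)/n₂) = √(0.000193297 + 0.000962891) = 0.034003.
z* = 2.576 at the 99% level. Margin of error = 0.08759.
CI: 0.45128 ± 0.08759 = (0.3637, 0.5389).

(0.3637, 0.5389)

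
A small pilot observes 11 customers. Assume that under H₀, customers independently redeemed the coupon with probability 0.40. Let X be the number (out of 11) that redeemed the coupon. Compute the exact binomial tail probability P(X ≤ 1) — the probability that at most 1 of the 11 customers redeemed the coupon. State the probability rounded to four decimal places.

P = 0.0302

X is binomial with n = 11 and p = 0.40.
P(X ≤ 1) = C(11,0)·0.40^0·0.60^11 + C(11,1)·0.40^1·0.60^10.
= 0.003628 + 0.026605 = 0.0302.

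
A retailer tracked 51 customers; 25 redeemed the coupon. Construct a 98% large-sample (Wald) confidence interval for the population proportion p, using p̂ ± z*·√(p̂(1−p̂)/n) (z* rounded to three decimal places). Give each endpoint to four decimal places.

(0.3274, 0.6530)

Sample proportion p̂ = 25/51 = 0.49020.
Standard error of p̂: √(0.249904/51) = √0.004900076 = 0.070001.
For 98% confidence, z* = 2.326.
Margin = 2.326·0.070001 = 0.16282.
So the interval runs from 0.3274 to 0.6530.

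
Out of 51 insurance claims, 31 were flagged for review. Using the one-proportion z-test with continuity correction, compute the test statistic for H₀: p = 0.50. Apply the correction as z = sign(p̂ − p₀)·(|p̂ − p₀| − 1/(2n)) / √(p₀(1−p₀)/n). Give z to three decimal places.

z = 1.400

With x = 31 successes in n = 51, p̂ = 0.60784. p̂ − p₀ = 0.107843.
Continuity correction 1/(2n) = 1/102 = 0.009804.
Corrected numerator: |0.107843| − 0.009804 = 0.098039.
SE₀ = √(0.50·0.50/51) = 0.070014.
z = (+)0.098039/0.070014 = 1.400.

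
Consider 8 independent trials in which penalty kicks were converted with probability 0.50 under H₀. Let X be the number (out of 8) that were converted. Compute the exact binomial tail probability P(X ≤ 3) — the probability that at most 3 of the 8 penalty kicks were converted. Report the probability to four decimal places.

P = 0.3633

X ~ Binomial(n=8, p=0.50).
P(X ≤ 3) = C(8,0)·0.50^0·0.50^8 + C(8,1)·0.50^1·0.50^7 + C(8,2)·0.50^2·0.50^6 + C(8,3)·0.50^3·0.50^5.
= 0.003906 + 0.031250 + 0.109375 + 0.218750 = 0.3633.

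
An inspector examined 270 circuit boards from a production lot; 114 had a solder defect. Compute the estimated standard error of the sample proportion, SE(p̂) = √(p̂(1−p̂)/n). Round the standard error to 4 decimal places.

SE = 0.0301

With x = 114 successes in n = 270, p̂ = 0.42222.
p̂(1−p̂) = 0.42222·0.57778 = 0.243950.
Dividing by n and taking the root: √0.000903519 = 0.0301.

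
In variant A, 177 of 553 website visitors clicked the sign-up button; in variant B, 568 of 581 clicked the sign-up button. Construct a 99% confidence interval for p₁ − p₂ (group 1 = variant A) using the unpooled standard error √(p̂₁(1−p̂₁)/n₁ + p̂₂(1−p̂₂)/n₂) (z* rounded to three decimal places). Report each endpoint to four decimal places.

(-0.7110, -0.6041)

p̂₁ = 177/553 = 0.32007, p̂₂ = 568/581 = 0.97762; p̂₁ − p̂₂ = -0.65755.
SE = √(0.000393537 + 0.000037650) = √0.000431187 = 0.020765.
z* = 2.576 at the 99% level. Margin of error = 0.05349.
So the interval runs from -0.7110 to -0.6041.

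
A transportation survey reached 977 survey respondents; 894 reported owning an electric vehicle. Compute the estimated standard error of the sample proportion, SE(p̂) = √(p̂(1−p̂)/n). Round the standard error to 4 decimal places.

The sample proportion is 894/977 = 0.91505.
p̂(1−p̂) = 0.91505·0.08495 = 0.077733.
Dividing by n and taking the root: √0.000079563 = 0.0089.

SE = 0.0089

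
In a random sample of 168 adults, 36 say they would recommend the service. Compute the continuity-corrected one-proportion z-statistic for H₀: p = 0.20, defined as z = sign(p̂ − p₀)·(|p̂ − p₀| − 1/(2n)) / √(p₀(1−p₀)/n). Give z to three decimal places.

z = 0.366

Sample proportion p̂ = 36/168 = 0.21429. p̂ − p₀ = 0.014286.
Continuity correction 1/(2n) = 1/336 = 0.002976.
Corrected numerator: |0.014286| − 0.002976 = 0.011310.
Under H₀, SE = √(p₀(1−p₀)/n) = √(0.20·0.80/168) = √0.000952381 = 0.030861.
z = (+)0.011310/0.030861 = 0.366.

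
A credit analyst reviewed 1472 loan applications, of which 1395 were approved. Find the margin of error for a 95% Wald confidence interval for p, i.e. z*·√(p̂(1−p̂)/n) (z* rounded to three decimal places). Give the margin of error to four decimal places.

ME = 0.0114

With x = 1395 successes in n = 1472, p̂ = 0.94769.
SE = √(p̂(1−p̂)/n) = √(0.049573/1472) = 0.005803.
For 95% confidence, z* = 1.960.
So ME = 0.0114.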